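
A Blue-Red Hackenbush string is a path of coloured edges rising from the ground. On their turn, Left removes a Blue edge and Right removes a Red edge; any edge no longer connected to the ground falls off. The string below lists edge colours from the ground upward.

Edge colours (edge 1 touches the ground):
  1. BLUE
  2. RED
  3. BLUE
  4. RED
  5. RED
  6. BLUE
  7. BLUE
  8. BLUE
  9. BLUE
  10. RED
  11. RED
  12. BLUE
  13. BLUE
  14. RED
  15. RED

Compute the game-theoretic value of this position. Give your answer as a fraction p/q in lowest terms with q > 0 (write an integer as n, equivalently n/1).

B: Left { 0 }, Right { (no moves) } = simplest 1
BR: Left { 0 }, Right { 1 } = simplest 1/2
BRB: Left { 0, 1/2 }, Right { 1 } = simplest 3/4
BRBR: Left { 0, 1/2 }, Right { 3/4, 1 } = simplest 5/8
BRBRR: Left { 0, 1/2 }, Right { 5/8, 3/4, 1 } = simplest 9/16
BRBRRB: Left { 0, 1/2, 9/16 }, Right { 5/8, 3/4, 1 } = simplest 19/32
BRBRRBB: Left { 0, 1/2, 9/16, 19/32 }, Right { 5/8, 3/4, 1 } = simplest 39/64
BRBRRBBB: Left { 0, 1/2, 9/16, 19/32, 39/64 }, Right { 5/8, 3/4, 1 } = simplest 79/128
BRBRRBBBB: Left { 0, 1/2, 9/16, 19/32, 39/64, 79/128 }, Right { 5/8, 3/4, 1 } = simplest 159/256
BRBRRBBBBR: Left { 0, 1/2, 9/16, 19/32, 39/64, 79/128 }, Right { 159/256, 5/8, 3/4, 1 } = simplest 317/512
BRBRRBBBBRR: Left { 0, 1/2, 9/16, 19/32, 39/64, 79/128 }, Right { 317/512, 159/256, 5/8, 3/4, 1 } = simplest 633/1024
BRBRRBBBBRRB: Left { 0, 1/2, 9/16, 19/32, 39/64, 79/128, 633/1024 }, Right { 317/512, 159/256, 5/8, 3/4, 1 } = simplest 1267/2048
BRBRRBBBBRRBB: Left { 0, 1/2, 9/16, 19/32, 39/64, 79/128, 633/1024, 1267/2048 }, Right { 317/512, 159/256, 5/8, 3/4, 1 } = simplest 2535/4096
BRBRRBBBBRRBBR: Left { 0, 1/2, 9/16, 19/32, 39/64, 79/128, 633/1024, 1267/2048 }, Right { 2535/4096, 317/512, 159/256, 5/8, 3/4, 1 } = simplest 5069/8192
BRBRRBBBBRRBBRR: Left { 0, 1/2, 9/16, 19/32, 39/64, 79/128, 633/1024, 1267/2048 }, Right { 5069/8192, 2535/4096, 317/512, 159/256, 5/8, 3/4, 1 } = simplest 10137/16384

10137/16384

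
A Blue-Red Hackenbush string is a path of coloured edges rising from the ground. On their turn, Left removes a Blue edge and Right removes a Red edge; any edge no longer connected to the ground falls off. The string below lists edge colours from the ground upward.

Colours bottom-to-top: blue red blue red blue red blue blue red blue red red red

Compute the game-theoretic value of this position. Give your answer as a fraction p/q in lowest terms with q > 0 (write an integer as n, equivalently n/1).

Prefix values for blue red blue red blue red blue blue red blue red red red via {L|R} + simplicity:
v(b) = { 0 |  } ⇒ 1
v(br) = { 0 | 1 } ⇒ 1/2
v(brb) = { 0, 1/2 | 1 } ⇒ 3/4
v(brbr) = { 0, 1/2 | 3/4, 1 } ⇒ 5/8
v(brbrb) = { 0, 1/2, 5/8 | 3/4, 1 } ⇒ 11/16
v(brbrbr) = { 0, 1/2, 5/8 | 11/16, 3/4, 1 } ⇒ 21/32
v(brbrbrb) = { 0, 1/2, 5/8, 21/32 | 11/16, 3/4, 1 } ⇒ 43/64
v(brbrbrbb) = { 0, 1/2, 5/8, 21/32, 43/64 | 11/16, 3/4, 1 } ⇒ 87/128
v(brbrbrbbr) = { 0, 1/2, 5/8, 21/32, 43/64 | 87/128, 11/16, 3/4, 1 } ⇒ 173/256
v(brbrbrbbrb) = { 0, 1/2, 5/8, 21/32, 43/64, 173/256 | 87/128, 11/16, 3/4, 1 } ⇒ 347/512
v(brbrbrbbrbr) = { 0, 1/2, 5/8, 21/32, 43/64, 173/256 | 347/512, 87/128, 11/16, 3/4, 1 } ⇒ 693/1024
v(brbrbrbbrbrr) = { 0, 1/2, 5/8, 21/32, 43/64, 173/256 | 693/1024, 347/512, 87/128, 11/16, 3/4, 1 } ⇒ 1385/2048
v(brbrbrbbrbrrr) = { 0, 1/2, 5/8, 21/32, 43/64, 173/256 | 1385/2048, 693/1024, 347/512, 87/128, 11/16, 3/4, 1 } ⇒ 2769/4096

2769/4096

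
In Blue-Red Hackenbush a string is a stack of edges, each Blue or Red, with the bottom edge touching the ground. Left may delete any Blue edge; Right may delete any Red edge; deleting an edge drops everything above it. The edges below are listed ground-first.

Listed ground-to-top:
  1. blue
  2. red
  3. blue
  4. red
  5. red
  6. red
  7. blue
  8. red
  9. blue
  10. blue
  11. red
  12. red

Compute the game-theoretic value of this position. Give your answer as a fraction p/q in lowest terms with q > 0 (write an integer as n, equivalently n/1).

edge 1 of 12 (blue): { 0 | (no moves) } — 1
edge 2 of 12 (red): { 0 | 1 } — 1/2
edge 3 of 12 (blue): { 0, 1/2 | 1 } — 3/4
edge 4 of 12 (red): { 0, 1/2 | 3/4, 1 } — 5/8
edge 5 of 12 (red): { 0, 1/2 | 5/8, 3/4, 1 } — 9/16
edge 6 of 12 (red): { 0, 1/2 | 9/16, 5/8, 3/4, 1 } — 17/32
edge 7 of 12 (blue): { 0, 1/2, 17/32 | 9/16, 5/8, 3/4, 1 } — 35/64
edge 8 of 12 (red): { 0, 1/2, 17/32 | 35/64, 9/16, 5/8, 3/4, 1 } — 69/128
edge 9 of 12 (blue): { 0, 1/2, 17/32, 69/128 | 35/64, 9/16, 5/8, 3/4, 1 } — 139/256
edge 10 of 12 (blue): { 0, 1/2, 17/32, 69/128, 139/256 | 35/64, 9/16, 5/8, 3/4, 1 } — 279/512
edge 11 of 12 (red): { 0, 1/2, 17/32, 69/128, 139/256 | 279/512, 35/64, 9/16, 5/8, 3/4, 1 } — 557/1024
edge 12 of 12 (red): { 0, 1/2, 17/32, 69/128, 139/256 | 557/1024, 279/512, 35/64, 9/16, 5/8, 3/4, 1 } — 1113/2048

1113/2048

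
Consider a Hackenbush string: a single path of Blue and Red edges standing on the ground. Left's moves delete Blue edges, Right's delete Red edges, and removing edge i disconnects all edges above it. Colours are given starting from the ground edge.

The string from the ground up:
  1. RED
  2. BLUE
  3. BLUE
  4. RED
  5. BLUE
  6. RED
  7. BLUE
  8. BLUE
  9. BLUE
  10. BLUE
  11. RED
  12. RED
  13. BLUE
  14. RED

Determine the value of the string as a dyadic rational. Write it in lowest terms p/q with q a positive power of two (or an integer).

-2587/8192

1 of 14 · R · max L −∞ · min R 0 gives -1
2 of 14 · RB · max L -1 · min R 0 gives -1/2
3 of 14 · RBB · max L -1/2 · min R 0 gives -1/4
4 of 14 · RBBR · max L -1/2 · min R -1/4 gives -3/8
5 of 14 · RBBRB · max L -3/8 · min R -1/4 gives -5/16
6 of 14 · RBBRBR · max L -3/8 · min R -5/16 gives -11/32
7 of 14 · RBBRBRB · max L -11/32 · min R -5/16 gives -21/64
8 of 14 · RBBRBRBB · max L -21/64 · min R -5/16 gives -41/128
9 of 14 · RBBRBRBBB · max L -41/128 · min R -5/16 gives -81/256
10 of 14 · RBBRBRBBBB · max L -81/256 · min R -5/16 gives -161/512
11 of 14 · RBBRBRBBBBR · max L -81/256 · min R -161/512 gives -323/1024
12 of 14 · RBBRBRBBBBRR · max L -81/256 · min R -323/1024 gives -647/2048
13 of 14 · RBBRBRBBBBRRB · max L -647/2048 · min R -323/1024 gives -1293/4096
14 of 14 · RBBRBRBBBBRRBR · max L -647/2048 · min R -1293/4096 gives -2587/8192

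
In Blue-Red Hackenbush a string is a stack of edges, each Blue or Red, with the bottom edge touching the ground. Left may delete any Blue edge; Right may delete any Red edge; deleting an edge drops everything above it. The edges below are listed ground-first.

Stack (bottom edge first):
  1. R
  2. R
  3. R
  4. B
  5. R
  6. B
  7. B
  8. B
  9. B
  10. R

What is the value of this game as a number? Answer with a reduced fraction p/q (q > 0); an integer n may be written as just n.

-323/128

g(R) = {  | 0 } ⇒ -1
g(RR) = {  | -1 0 } ⇒ -2
g(RRR) = {  | -2 -1 0 } ⇒ -3
g(RRRB) = { -3 | -2 -1 0 } ⇒ -5/2
g(RRRBR) = { -3 | -5/2 -2 -1 0 } ⇒ -11/4
g(RRRBRB) = { -3 -11/4 | -5/2 -2 -1 0 } ⇒ -21/8
g(RRRBRBB) = { -3 -11/4 -21/8 | -5/2 -2 -1 0 } ⇒ -41/16
g(RRRBRBBB) = { -3 -11/4 -21/8 -41/16 | -5/2 -2 -1 0 } ⇒ -81/32
g(RRRBRBBBB) = { -3 -11/4 -21/8 -41/16 -81/32 | -5/2 -2 -1 0 } ⇒ -161/64
g(RRRBRBBBBR) = { -3 -11/4 -21/8 -41/16 -81/32 | -161/64 -5/2 -2 -1 0 } ⇒ -323/128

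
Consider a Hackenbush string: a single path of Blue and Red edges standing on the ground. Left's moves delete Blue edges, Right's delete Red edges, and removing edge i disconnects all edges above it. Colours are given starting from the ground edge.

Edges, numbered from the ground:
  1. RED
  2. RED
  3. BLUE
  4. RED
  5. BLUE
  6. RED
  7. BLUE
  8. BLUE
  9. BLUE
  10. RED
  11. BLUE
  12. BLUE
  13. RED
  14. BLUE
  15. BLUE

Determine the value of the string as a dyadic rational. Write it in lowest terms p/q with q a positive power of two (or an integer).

-13385/8192

Recurse on prefixes of the 15-edge string RED RED BLUE RED BLUE RED BLUE BLUE BLUE RED BLUE BLUE RED BLUE BLUE:
1 of 15 · R · max L −∞ · min R 0 => -1
2 of 15 · RR · max L −∞ · min R -1 => -2
3 of 15 · RRB · max L -2 · min R -1 => -3/2
4 of 15 · RRBR · max L -2 · min R -3/2 => -7/4
5 of 15 · RRBRB · max L -7/4 · min R -3/2 => -13/8
6 of 15 · RRBRBR · max L -7/4 · min R -13/8 => -27/16
7 of 15 · RRBRBRB · max L -27/16 · min R -13/8 => -53/32
8 of 15 · RRBRBRBB · max L -53/32 · min R -13/8 => -105/64
9 of 15 · RRBRBRBBB · max L -105/64 · min R -13/8 => -209/128
10 of 15 · RRBRBRBBBR · max L -105/64 · min R -209/128 => -419/256
11 of 15 · RRBRBRBBBRB · max L -419/256 · min R -209/128 => -837/512
12 of 15 · RRBRBRBBBRBB · max L -837/512 · min R -209/128 => -1673/1024
13 of 15 · RRBRBRBBBRBBR · max L -837/512 · min R -1673/1024 => -3347/2048
14 of 15 · RRBRBRBBBRBBRB · max L -3347/2048 · min R -1673/1024 => -6693/4096
15 of 15 · RRBRBRBBBRBBRBB · max L -6693/4096 · min R -1673/1024 => -13385/8192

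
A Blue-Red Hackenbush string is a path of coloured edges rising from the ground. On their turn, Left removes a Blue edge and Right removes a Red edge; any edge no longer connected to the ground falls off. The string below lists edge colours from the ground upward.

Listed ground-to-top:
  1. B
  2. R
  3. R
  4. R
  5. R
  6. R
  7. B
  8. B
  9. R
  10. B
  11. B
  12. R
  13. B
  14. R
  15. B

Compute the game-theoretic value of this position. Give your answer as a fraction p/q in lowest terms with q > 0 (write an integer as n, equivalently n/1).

B: Left { 0 }, Right { (no moves) } so simplest 1
BR: Left { 0 }, Right { 1 } so simplest 1/2
BRR: Left { 0 }, Right { 1/2 1 } so simplest 1/4
BRRR: Left { 0 }, Right { 1/4 1/2 1 } so simplest 1/8
BRRRR: Left { 0 }, Right { 1/8 1/4 1/2 1 } so simplest 1/16
BRRRRR: Left { 0 }, Right { 1/16 1/8 1/4 1/2 1 } so simplest 1/32
BRRRRRB: Left { 0 1/32 }, Right { 1/16 1/8 1/4 1/2 1 } so simplest 3/64
BRRRRRBB: Left { 0 1/32 3/64 }, Right { 1/16 1/8 1/4 1/2 1 } so simplest 7/128
BRRRRRBBR: Left { 0 1/32 3/64 }, Right { 7/128 1/16 1/8 1/4 1/2 1 } so simplest 13/256
BRRRRRBBRB: Left { 0 1/32 3/64 13/256 }, Right { 7/128 1/16 1/8 1/4 1/2 1 } so simplest 27/512
BRRRRRBBRBB: Left { 0 1/32 3/64 13/256 27/512 }, Right { 7/128 1/16 1/8 1/4 1/2 1 } so simplest 55/1024
BRRRRRBBRBBR: Left { 0 1/32 3/64 13/256 27/512 }, Right { 55/1024 7/128 1/16 1/8 1/4 1/2 1 } so simplest 109/2048
BRRRRRBBRBBRB: Left { 0 1/32 3/64 13/256 27/512 109/2048 }, Right { 55/1024 7/128 1/16 1/8 1/4 1/2 1 } so simplest 219/4096
BRRRRRBBRBBRBR: Left { 0 1/32 3/64 13/256 27/512 109/2048 }, Right { 219/4096 55/1024 7/128 1/16 1/8 1/4 1/2 1 } so simplest 437/8192
BRRRRRBBRBBRBRB: Left { 0 1/32 3/64 13/256 27/512 109/2048 437/8192 }, Right { 219/4096 55/1024 7/128 1/16 1/8 1/4 1/2 1 } so simplest 875/16384

875/16384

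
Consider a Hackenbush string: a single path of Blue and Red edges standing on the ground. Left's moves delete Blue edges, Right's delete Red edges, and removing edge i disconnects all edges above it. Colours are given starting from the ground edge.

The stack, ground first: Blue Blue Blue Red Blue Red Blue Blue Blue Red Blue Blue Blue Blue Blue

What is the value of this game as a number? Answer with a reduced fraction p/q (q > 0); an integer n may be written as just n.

B: Left { 0 }, Right { (no moves) } → simplest 1
BB: Left { 0; 1 }, Right { (no moves) } → simplest 2
BBB: Left { 0; 1; 2 }, Right { (no moves) } → simplest 3
BBBR: Left { 0; 1; 2 }, Right { 3 } → simplest 5/2
BBBRB: Left { 0; 1; 2; 5/2 }, Right { 3 } → simplest 11/4
BBBRBR: Left { 0; 1; 2; 5/2 }, Right { 11/4; 3 } → simplest 21/8
BBBRBRB: Left { 0; 1; 2; 5/2; 21/8 }, Right { 11/4; 3 } → simplest 43/16
BBBRBRBB: Left { 0; 1; 2; 5/2; 21/8; 43/16 }, Right { 11/4; 3 } → simplest 87/32
BBBRBRBBB: Left { 0; 1; 2; 5/2; 21/8; 43/16; 87/32 }, Right { 11/4; 3 } → simplest 175/64
BBBRBRBBBR: Left { 0; 1; 2; 5/2; 21/8; 43/16; 87/32 }, Right { 175/64; 11/4; 3 } → simplest 349/128
BBBRBRBBBRB: Left { 0; 1; 2; 5/2; 21/8; 43/16; 87/32; 349/128 }, Right { 175/64; 11/4; 3 } → simplest 699/256
BBBRBRBBBRBB: Left { 0; 1; 2; 5/2; 21/8; 43/16; 87/32; 349/128; 699/256 }, Right { 175/64; 11/4; 3 } → simplest 1399/512
BBBRBRBBBRBBB: Left { 0; 1; 2; 5/2; 21/8; 43/16; 87/32; 349/128; 699/256; 1399/512 }, Right { 175/64; 11/4; 3 } → simplest 2799/1024
BBBRBRBBBRBBBB: Left { 0; 1; 2; 5/2; 21/8; 43/16; 87/32; 349/128; 699/256; 1399/512; 2799/1024 }, Right { 175/64; 11/4; 3 } → simplest 5599/2048
BBBRBRBBBRBBBBB: Left { 0; 1; 2; 5/2; 21/8; 43/16; 87/32; 349/128; 699/256; 1399/512; 2799/1024; 5599/2048 }, Right { 175/64; 11/4; 3 } → simplest 11199/4096

11199/4096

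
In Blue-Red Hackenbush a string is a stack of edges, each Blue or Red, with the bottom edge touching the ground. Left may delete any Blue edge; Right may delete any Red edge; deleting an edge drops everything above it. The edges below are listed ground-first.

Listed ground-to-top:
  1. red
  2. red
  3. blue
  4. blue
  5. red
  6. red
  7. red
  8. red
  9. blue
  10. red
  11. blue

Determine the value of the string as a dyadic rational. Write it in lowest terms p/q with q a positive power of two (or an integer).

Recurse on prefixes of the 11-edge string red red blue blue red red red red blue red blue:
step 1: add red to get r; options L={  } R={ 0 } — -1
step 2: add red to get rr; options L={  } R={ -1 0 } — -2
step 3: add blue to get rrb; options L={ -2 } R={ -1 0 } — -3/2
step 4: add blue to get rrbb; options L={ -2 -3/2 } R={ -1 0 } — -5/4
step 5: add red to get rrbbr; options L={ -2 -3/2 } R={ -5/4 -1 0 } — -11/8
step 6: add red to get rrbbrr; options L={ -2 -3/2 } R={ -11/8 -5/4 -1 0 } — -23/16
step 7: add red to get rrbbrrr; options L={ -2 -3/2 } R={ -23/16 -11/8 -5/4 -1 0 } — -47/32
step 8: add red to get rrbbrrrr; options L={ -2 -3/2 } R={ -47/32 -23/16 -11/8 -5/4 -1 0 } — -95/64
step 9: add blue to get rrbbrrrrb; options L={ -2 -3/2 -95/64 } R={ -47/32 -23/16 -11/8 -5/4 -1 0 } — -189/128
step 10: add red to get rrbbrrrrbr; options L={ -2 -3/2 -95/64 } R={ -189/128 -47/32 -23/16 -11/8 -5/4 -1 0 } — -379/256
step 11: add blue to get rrbbrrrrbrb; options L={ -2 -3/2 -95/64 -379/256 } R={ -189/128 -47/32 -23/16 -11/8 -5/4 -1 0 } — -757/512

-757/512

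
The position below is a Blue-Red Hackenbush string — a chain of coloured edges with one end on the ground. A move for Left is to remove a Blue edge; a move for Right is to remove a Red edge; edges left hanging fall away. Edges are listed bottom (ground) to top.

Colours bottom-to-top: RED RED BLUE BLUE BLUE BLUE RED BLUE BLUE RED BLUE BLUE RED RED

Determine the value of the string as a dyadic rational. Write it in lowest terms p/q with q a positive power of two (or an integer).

R: Left { none }, Right { 0 } => simplest -1
RR: Left { none }, Right { -1, 0 } => simplest -2
RRB: Left { -2 }, Right { -1, 0 } => simplest -3/2
RRBB: Left { -2, -3/2 }, Right { -1, 0 } => simplest -5/4
RRBBB: Left { -2, -3/2, -5/4 }, Right { -1, 0 } => simplest -9/8
RRBBBB: Left { -2, -3/2, -5/4, -9/8 }, Right { -1, 0 } => simplest -17/16
RRBBBBR: Left { -2, -3/2, -5/4, -9/8 }, Right { -17/16, -1, 0 } => simplest -35/32
RRBBBBRB: Left { -2, -3/2, -5/4, -9/8, -35/32 }, Right { -17/16, -1, 0 } => simplest -69/64
RRBBBBRBB: Left { -2, -3/2, -5/4, -9/8, -35/32, -69/64 }, Right { -17/16, -1, 0 } => simplest -137/128
RRBBBBRBBR: Left { -2, -3/2, -5/4, -9/8, -35/32, -69/64 }, Right { -137/128, -17/16, -1, 0 } => simplest -275/256
RRBBBBRBBRB: Left { -2, -3/2, -5/4, -9/8, -35/32, -69/64, -275/256 }, Right { -137/128, -17/16, -1, 0 } => simplest -549/512
RRBBBBRBBRBB: Left { -2, -3/2, -5/4, -9/8, -35/32, -69/64, -275/256, -549/512 }, Right { -137/128, -17/16, -1, 0 } => simplest -1097/1024
RRBBBBRBBRBBR: Left { -2, -3/2, -5/4, -9/8, -35/32, -69/64, -275/256, -549/512 }, Right { -1097/1024, -137/128, -17/16, -1, 0 } => simplest -2195/2048
RRBBBBRBBRBBRR: Left { -2, -3/2, -5/4, -9/8, -35/32, -69/64, -275/256, -549/512 }, Right { -2195/2048, -1097/1024, -137/128, -17/16, -1, 0 } => simplest -4391/4096

-4391/4096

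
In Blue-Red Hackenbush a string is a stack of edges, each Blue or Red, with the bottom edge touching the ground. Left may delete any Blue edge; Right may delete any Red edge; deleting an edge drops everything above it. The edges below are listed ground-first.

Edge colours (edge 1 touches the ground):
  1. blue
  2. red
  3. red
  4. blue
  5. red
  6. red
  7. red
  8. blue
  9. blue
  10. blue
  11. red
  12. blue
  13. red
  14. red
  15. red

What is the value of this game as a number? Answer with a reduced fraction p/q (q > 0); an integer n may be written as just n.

4561/16384

1 of 15 · b · max L 0 · min R +∞ → 1
2 of 15 · br · max L 0 · min R 1 → 1/2
3 of 15 · brr · max L 0 · min R 1/2 → 1/4
4 of 15 · brrb · max L 1/4 · min R 1/2 → 3/8
5 of 15 · brrbr · max L 1/4 · min R 3/8 → 5/16
6 of 15 · brrbrr · max L 1/4 · min R 5/16 → 9/32
7 of 15 · brrbrrr · max L 1/4 · min R 9/32 → 17/64
8 of 15 · brrbrrrb · max L 17/64 · min R 9/32 → 35/128
9 of 15 · brrbrrrbb · max L 35/128 · min R 9/32 → 71/256
10 of 15 · brrbrrrbbb · max L 71/256 · min R 9/32 → 143/512
11 of 15 · brrbrrrbbbr · max L 71/256 · min R 143/512 → 285/1024
12 of 15 · brrbrrrbbbrb · max L 285/1024 · min R 143/512 → 571/2048
13 of 15 · brrbrrrbbbrbr · max L 285/1024 · min R 571/2048 → 1141/4096
14 of 15 · brrbrrrbbbrbrr · max L 285/1024 · min R 1141/4096 → 2281/8192
15 of 15 · brrbrrrbbbrbrrr · max L 285/1024 · min R 2281/8192 → 4561/16384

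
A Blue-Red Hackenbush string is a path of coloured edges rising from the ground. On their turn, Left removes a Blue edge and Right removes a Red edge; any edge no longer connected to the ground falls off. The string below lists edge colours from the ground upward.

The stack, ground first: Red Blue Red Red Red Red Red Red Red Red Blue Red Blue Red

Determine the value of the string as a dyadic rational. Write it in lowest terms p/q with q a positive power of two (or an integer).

Recurse on prefixes of the 14-edge string Red Blue Red Red Red Red Red Red Red Red Blue Red Blue Red:
step 1: add Red to get R; options L={ ∅ } R={ 0 } -> -1
step 2: add Blue to get RB; options L={ -1 } R={ 0 } -> -1/2
step 3: add Red to get RBR; options L={ -1 } R={ -1/2, 0 } -> -3/4
step 4: add Red to get RBRR; options L={ -1 } R={ -3/4, -1/2, 0 } -> -7/8
step 5: add Red to get RBRRR; options L={ -1 } R={ -7/8, -3/4, -1/2, 0 } -> -15/16
step 6: add Red to get RBRRRR; options L={ -1 } R={ -15/16, -7/8, -3/4, -1/2, 0 } -> -31/32
step 7: add Red to get RBRRRRR; options L={ -1 } R={ -31/32, -15/16, -7/8, -3/4, -1/2, 0 } -> -63/64
step 8: add Red to get RBRRRRRR; options L={ -1 } R={ -63/64, -31/32, -15/16, -7/8, -3/4, -1/2, 0 } -> -127/128
step 9: add Red to get RBRRRRRRR; options L={ -1 } R={ -127/128, -63/64, -31/32, -15/16, -7/8, -3/4, -1/2, 0 } -> -255/256
step 10: add Red to get RBRRRRRRRR; options L={ -1 } R={ -255/256, -127/128, -63/64, -31/32, -15/16, -7/8, -3/4, -1/2, 0 } -> -511/512
step 11: add Blue to get RBRRRRRRRRB; options L={ -1, -511/512 } R={ -255/256, -127/128, -63/64, -31/32, -15/16, -7/8, -3/4, -1/2, 0 } -> -1021/1024
step 12: add Red to get RBRRRRRRRRBR; options L={ -1, -511/512 } R={ -1021/1024, -255/256, -127/128, -63/64, -31/32, -15/16, -7/8, -3/4, -1/2, 0 } -> -2043/2048
step 13: add Blue to get RBRRRRRRRRBRB; options L={ -1, -511/512, -2043/2048 } R={ -1021/1024, -255/256, -127/128, -63/64, -31/32, -15/16, -7/8, -3/4, -1/2, 0 } -> -4085/4096
step 14: add Red to get RBRRRRRRRRBRBR; options L={ -1, -511/512, -2043/2048 } R={ -4085/4096, -1021/1024, -255/256, -127/128, -63/64, -31/32, -15/16, -7/8, -3/4, -1/2, 0 } -> -8171/8192

-8171/8192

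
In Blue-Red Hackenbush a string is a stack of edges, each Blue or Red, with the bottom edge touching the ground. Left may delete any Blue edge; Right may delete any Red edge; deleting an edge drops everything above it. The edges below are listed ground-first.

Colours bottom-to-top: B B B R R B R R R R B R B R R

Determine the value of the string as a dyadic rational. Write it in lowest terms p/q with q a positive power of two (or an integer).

Build v(s[:k]) for k = 1..15, string s = B B B R R B R R R R B R B R R.
1 of 15 · B · max L 0 · min R +∞ = 1
2 of 15 · BB · max L 1 · min R +∞ = 2
3 of 15 · BBB · max L 2 · min R +∞ = 3
4 of 15 · BBBR · max L 2 · min R 3 = 5/2
5 of 15 · BBBRR · max L 2 · min R 5/2 = 9/4
6 of 15 · BBBRRB · max L 9/4 · min R 5/2 = 19/8
7 of 15 · BBBRRBR · max L 9/4 · min R 19/8 = 37/16
8 of 15 · BBBRRBRR · max L 9/4 · min R 37/16 = 73/32
9 of 15 · BBBRRBRRR · max L 9/4 · min R 73/32 = 145/64
10 of 15 · BBBRRBRRRR · max L 9/4 · min R 145/64 = 289/128
11 of 15 · BBBRRBRRRRB · max L 289/128 · min R 145/64 = 579/256
12 of 15 · BBBRRBRRRRBR · max L 289/128 · min R 579/256 = 1157/512
13 of 15 · BBBRRBRRRRBRB · max L 1157/512 · min R 579/256 = 2315/1024
14 of 15 · BBBRRBRRRRBRBR · max L 1157/512 · min R 2315/1024 = 4629/2048
15 of 15 · BBBRRBRRRRBRBRR · max L 1157/512 · min R 4629/2048 = 9257/4096

9257/4096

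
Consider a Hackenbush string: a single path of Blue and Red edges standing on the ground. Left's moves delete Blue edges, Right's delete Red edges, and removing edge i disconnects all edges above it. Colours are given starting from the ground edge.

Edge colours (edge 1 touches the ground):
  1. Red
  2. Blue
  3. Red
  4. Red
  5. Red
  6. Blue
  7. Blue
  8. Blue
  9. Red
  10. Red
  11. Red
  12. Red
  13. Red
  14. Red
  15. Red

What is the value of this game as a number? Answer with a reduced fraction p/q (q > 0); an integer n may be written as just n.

Recurse on prefixes of the 15-edge string Red Blue Red Red Red Blue Blue Blue Red Red Red Red Red Red Red:
val(R) = {  | 0 } gives -1
val(RB) = { -1 | 0 } gives -1/2
val(RBR) = { -1 | -1/2, 0 } gives -3/4
val(RBRR) = { -1 | -3/4, -1/2, 0 } gives -7/8
val(RBRRR) = { -1 | -7/8, -3/4, -1/2, 0 } gives -15/16
val(RBRRRB) = { -1, -15/16 | -7/8, -3/4, -1/2, 0 } gives -29/32
val(RBRRRBB) = { -1, -15/16, -29/32 | -7/8, -3/4, -1/2, 0 } gives -57/64
val(RBRRRBBB) = { -1, -15/16, -29/32, -57/64 | -7/8, -3/4, -1/2, 0 } gives -113/128
val(RBRRRBBBR) = { -1, -15/16, -29/32, -57/64 | -113/128, -7/8, -3/4, -1/2, 0 } gives -227/256
val(RBRRRBBBRR) = { -1, -15/16, -29/32, -57/64 | -227/256, -113/128, -7/8, -3/4, -1/2, 0 } gives -455/512
val(RBRRRBBBRRR) = { -1, -15/16, -29/32, -57/64 | -455/512, -227/256, -113/128, -7/8, -3/4, -1/2, 0 } gives -911/1024
val(RBRRRBBBRRRR) = { -1, -15/16, -29/32, -57/64 | -911/1024, -455/512, -227/256, -113/128, -7/8, -3/4, -1/2, 0 } gives -1823/2048
val(RBRRRBBBRRRRR) = { -1, -15/16, -29/32, -57/64 | -1823/2048, -911/1024, -455/512, -227/256, -113/128, -7/8, -3/4, -1/2, 0 } gives -3647/4096
val(RBRRRBBBRRRRRR) = { -1, -15/16, -29/32, -57/64 | -3647/4096, -1823/2048, -911/1024, -455/512, -227/256, -113/128, -7/8, -3/4, -1/2, 0 } gives -7295/8192
val(RBRRRBBBRRRRRRR) = { -1, -15/16, -29/32, -57/64 | -7295/8192, -3647/4096, -1823/2048, -911/1024, -455/512, -227/256, -113/128, -7/8, -3/4, -1/2, 0 } gives -14591/16384

-14591/16384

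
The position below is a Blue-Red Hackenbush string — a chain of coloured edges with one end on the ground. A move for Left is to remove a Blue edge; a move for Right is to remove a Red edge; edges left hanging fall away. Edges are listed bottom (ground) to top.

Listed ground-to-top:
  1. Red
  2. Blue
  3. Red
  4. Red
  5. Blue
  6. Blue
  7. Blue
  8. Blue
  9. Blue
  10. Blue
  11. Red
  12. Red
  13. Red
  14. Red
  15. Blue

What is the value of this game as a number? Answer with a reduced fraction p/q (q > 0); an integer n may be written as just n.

-12349/16384

Recurse on prefixes of the 15-edge string Red Blue Red Red Blue Blue Blue Blue Blue Blue Red Red Red Red Blue:
edge 1 of 15 (Red): { none | 0 } = -1
edge 2 of 15 (Blue): { -1 | 0 } = -1/2
edge 3 of 15 (Red): { -1 | -1/2 0 } = -3/4
edge 4 of 15 (Red): { -1 | -3/4 -1/2 0 } = -7/8
edge 5 of 15 (Blue): { -1 -7/8 | -3/4 -1/2 0 } = -13/16
edge 6 of 15 (Blue): { -1 -7/8 -13/16 | -3/4 -1/2 0 } = -25/32
edge 7 of 15 (Blue): { -1 -7/8 -13/16 -25/32 | -3/4 -1/2 0 } = -49/64
edge 8 of 15 (Blue): { -1 -7/8 -13/16 -25/32 -49/64 | -3/4 -1/2 0 } = -97/128
edge 9 of 15 (Blue): { -1 -7/8 -13/16 -25/32 -49/64 -97/128 | -3/4 -1/2 0 } = -193/256
edge 10 of 15 (Blue): { -1 -7/8 -13/16 -25/32 -49/64 -97/128 -193/256 | -3/4 -1/2 0 } = -385/512
edge 11 of 15 (Red): { -1 -7/8 -13/16 -25/32 -49/64 -97/128 -193/256 | -385/512 -3/4 -1/2 0 } = -771/1024
edge 12 of 15 (Red): { -1 -7/8 -13/16 -25/32 -49/64 -97/128 -193/256 | -771/1024 -385/512 -3/4 -1/2 0 } = -1543/2048
edge 13 of 15 (Red): { -1 -7/8 -13/16 -25/32 -49/64 -97/128 -193/256 | -1543/2048 -771/1024 -385/512 -3/4 -1/2 0 } = -3087/4096
edge 14 of 15 (Red): { -1 -7/8 -13/16 -25/32 -49/64 -97/128 -193/256 | -3087/4096 -1543/2048 -771/1024 -385/512 -3/4 -1/2 0 } = -6175/8192
edge 15 of 15 (Blue): { -1 -7/8 -13/16 -25/32 -49/64 -97/128 -193/256 -6175/8192 | -3087/4096 -1543/2048 -771/1024 -385/512 -3/4 -1/2 0 } = -12349/16384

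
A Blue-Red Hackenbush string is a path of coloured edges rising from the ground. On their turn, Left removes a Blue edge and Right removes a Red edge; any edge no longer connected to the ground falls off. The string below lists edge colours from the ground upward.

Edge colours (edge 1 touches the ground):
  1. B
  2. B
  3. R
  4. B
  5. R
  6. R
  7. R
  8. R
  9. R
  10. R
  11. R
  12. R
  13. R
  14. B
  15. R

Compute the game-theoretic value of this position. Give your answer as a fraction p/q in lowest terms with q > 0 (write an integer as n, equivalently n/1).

12293/8192

Prefix values for B B R B R R R R R R R R R B R via {L|R} + simplicity:
G_1 [B]  L=[0]  R=[(no moves)]  = 1
G_2 [BB]  L=[0 1]  R=[(no moves)]  = 2
G_3 [BBR]  L=[0 1]  R=[2]  = 3/2
G_4 [BBRB]  L=[0 1 3/2]  R=[2]  = 7/4
G_5 [BBRBR]  L=[0 1 3/2]  R=[7/4 2]  = 13/8
G_6 [BBRBRR]  L=[0 1 3/2]  R=[13/8 7/4 2]  = 25/16
G_7 [BBRBRRR]  L=[0 1 3/2]  R=[25/16 13/8 7/4 2]  = 49/32
G_8 [BBRBRRRR]  L=[0 1 3/2]  R=[49/32 25/16 13/8 7/4 2]  = 97/64
G_9 [BBRBRRRRR]  L=[0 1 3/2]  R=[97/64 49/32 25/16 13/8 7/4 2]  = 193/128
G_10 [BBRBRRRRRR]  L=[0 1 3/2]  R=[193/128 97/64 49/32 25/16 13/8 7/4 2]  = 385/256
G_11 [BBRBRRRRRRR]  L=[0 1 3/2]  R=[385/256 193/128 97/64 49/32 25/16 13/8 7/4 2]  = 769/512
G_12 [BBRBRRRRRRRR]  L=[0 1 3/2]  R=[769/512 385/256 193/128 97/64 49/32 25/16 13/8 7/4 2]  = 1537/1024
G_13 [BBRBRRRRRRRRR]  L=[0 1 3/2]  R=[1537/1024 769/512 385/256 193/128 97/64 49/32 25/16 13/8 7/4 2]  = 3073/2048
G_14 [BBRBRRRRRRRRRB]  L=[0 1 3/2 3073/2048]  R=[1537/1024 769/512 385/256 193/128 97/64 49/32 25/16 13/8 7/4 2]  = 6147/4096
G_15 [BBRBRRRRRRRRRBR]  L=[0 1 3/2 3073/2048]  R=[6147/4096 1537/1024 769/512 385/256 193/128 97/64 49/32 25/16 13/8 7/4 2]  = 12293/8192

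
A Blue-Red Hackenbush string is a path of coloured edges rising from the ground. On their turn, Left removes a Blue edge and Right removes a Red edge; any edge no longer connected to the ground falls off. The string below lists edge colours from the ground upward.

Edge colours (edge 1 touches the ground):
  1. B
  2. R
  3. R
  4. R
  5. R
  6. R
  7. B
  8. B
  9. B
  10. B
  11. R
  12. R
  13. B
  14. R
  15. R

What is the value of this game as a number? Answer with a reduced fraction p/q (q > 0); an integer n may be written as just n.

969/16384

Recurse on prefixes of the 15-edge string B R R R R R B B B B R R B R R:
edge 1 of 15 (B): { 0 | · } -> 1
edge 2 of 15 (R): { 0 | 1 } -> 1/2
edge 3 of 15 (R): { 0 | 1/2; 1 } -> 1/4
edge 4 of 15 (R): { 0 | 1/4; 1/2; 1 } -> 1/8
edge 5 of 15 (R): { 0 | 1/8; 1/4; 1/2; 1 } -> 1/16
edge 6 of 15 (R): { 0 | 1/16; 1/8; 1/4; 1/2; 1 } -> 1/32
edge 7 of 15 (B): { 0; 1/32 | 1/16; 1/8; 1/4; 1/2; 1 } -> 3/64
edge 8 of 15 (B): { 0; 1/32; 3/64 | 1/16; 1/8; 1/4; 1/2; 1 } -> 7/128
edge 9 of 15 (B): { 0; 1/32; 3/64; 7/128 | 1/16; 1/8; 1/4; 1/2; 1 } -> 15/256
edge 10 of 15 (B): { 0; 1/32; 3/64; 7/128; 15/256 | 1/16; 1/8; 1/4; 1/2; 1 } -> 31/512
edge 11 of 15 (R): { 0; 1/32; 3/64; 7/128; 15/256 | 31/512; 1/16; 1/8; 1/4; 1/2; 1 } -> 61/1024
edge 12 of 15 (R): { 0; 1/32; 3/64; 7/128; 15/256 | 61/1024; 31/512; 1/16; 1/8; 1/4; 1/2; 1 } -> 121/2048
edge 13 of 15 (B): { 0; 1/32; 3/64; 7/128; 15/256; 121/2048 | 61/1024; 31/512; 1/16; 1/8; 1/4; 1/2; 1 } -> 243/4096
edge 14 of 15 (R): { 0; 1/32; 3/64; 7/128; 15/256; 121/2048 | 243/4096; 61/1024; 31/512; 1/16; 1/8; 1/4; 1/2; 1 } -> 485/8192
edge 15 of 15 (R): { 0; 1/32; 3/64; 7/128; 15/256; 121/2048 | 485/8192; 243/4096; 61/1024; 31/512; 1/16; 1/8; 1/4; 1/2; 1 } -> 969/16384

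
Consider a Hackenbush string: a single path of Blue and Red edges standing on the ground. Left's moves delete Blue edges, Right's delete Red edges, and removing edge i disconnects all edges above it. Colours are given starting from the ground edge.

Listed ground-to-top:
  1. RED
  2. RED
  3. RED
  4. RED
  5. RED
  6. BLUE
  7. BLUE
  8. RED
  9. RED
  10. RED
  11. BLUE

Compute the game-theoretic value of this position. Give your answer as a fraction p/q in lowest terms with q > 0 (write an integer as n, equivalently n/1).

-285/64

Prefix values for RED RED RED RED RED BLUE BLUE RED RED RED BLUE via {L|R} + simplicity:
R: Left { (no moves) }, Right { 0 } -> simplest -1
RR: Left { (no moves) }, Right { -1 0 } -> simplest -2
RRR: Left { (no moves) }, Right { -2 -1 0 } -> simplest -3
RRRR: Left { (no moves) }, Right { -3 -2 -1 0 } -> simplest -4
RRRRR: Left { (no moves) }, Right { -4 -3 -2 -1 0 } -> simplest -5
RRRRRB: Left { -5 }, Right { -4 -3 -2 -1 0 } -> simplest -9/2
RRRRRBB: Left { -5 -9/2 }, Right { -4 -3 -2 -1 0 } -> simplest -17/4
RRRRRBBR: Left { -5 -9/2 }, Right { -17/4 -4 -3 -2 -1 0 } -> simplest -35/8
RRRRRBBRR: Left { -5 -9/2 }, Right { -35/8 -17/4 -4 -3 -2 -1 0 } -> simplest -71/16
RRRRRBBRRR: Left { -5 -9/2 }, Right { -71/16 -35/8 -17/4 -4 -3 -2 -1 0 } -> simplest -143/32
RRRRRBBRRRB: Left { -5 -9/2 -143/32 }, Right { -71/16 -35/8 -17/4 -4 -3 -2 -1 0 } -> simplest -285/64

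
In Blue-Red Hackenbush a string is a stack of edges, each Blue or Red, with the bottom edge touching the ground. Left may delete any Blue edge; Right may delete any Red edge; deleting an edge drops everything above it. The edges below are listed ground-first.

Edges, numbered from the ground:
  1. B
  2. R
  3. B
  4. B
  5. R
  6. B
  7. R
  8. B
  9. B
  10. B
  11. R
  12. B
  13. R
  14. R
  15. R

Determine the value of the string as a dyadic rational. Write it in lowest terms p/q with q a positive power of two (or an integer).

val(B) = { 0 | · } — 1
val(BR) = { 0 | 1 } — 1/2
val(BRB) = { 0 1/2 | 1 } — 3/4
val(BRBB) = { 0 1/2 3/4 | 1 } — 7/8
val(BRBBR) = { 0 1/2 3/4 | 7/8 1 } — 13/16
val(BRBBRB) = { 0 1/2 3/4 13/16 | 7/8 1 } — 27/32
val(BRBBRBR) = { 0 1/2 3/4 13/16 | 27/32 7/8 1 } — 53/64
val(BRBBRBRB) = { 0 1/2 3/4 13/16 53/64 | 27/32 7/8 1 } — 107/128
val(BRBBRBRBB) = { 0 1/2 3/4 13/16 53/64 107/128 | 27/32 7/8 1 } — 215/256
val(BRBBRBRBBB) = { 0 1/2 3/4 13/16 53/64 107/128 215/256 | 27/32 7/8 1 } — 431/512
val(BRBBRBRBBBR) = { 0 1/2 3/4 13/16 53/64 107/128 215/256 | 431/512 27/32 7/8 1 } — 861/1024
val(BRBBRBRBBBRB) = { 0 1/2 3/4 13/16 53/64 107/128 215/256 861/1024 | 431/512 27/32 7/8 1 } — 1723/2048
val(BRBBRBRBBBRBR) = { 0 1/2 3/4 13/16 53/64 107/128 215/256 861/1024 | 1723/2048 431/512 27/32 7/8 1 } — 3445/4096
val(BRBBRBRBBBRBRR) = { 0 1/2 3/4 13/16 53/64 107/128 215/256 861/1024 | 3445/4096 1723/2048 431/512 27/32 7/8 1 } — 6889/8192
val(BRBBRBRBBBRBRRR) = { 0 1/2 3/4 13/16 53/64 107/128 215/256 861/1024 | 6889/8192 3445/4096 1723/2048 431/512 27/32 7/8 1 } — 13777/16384

13777/16384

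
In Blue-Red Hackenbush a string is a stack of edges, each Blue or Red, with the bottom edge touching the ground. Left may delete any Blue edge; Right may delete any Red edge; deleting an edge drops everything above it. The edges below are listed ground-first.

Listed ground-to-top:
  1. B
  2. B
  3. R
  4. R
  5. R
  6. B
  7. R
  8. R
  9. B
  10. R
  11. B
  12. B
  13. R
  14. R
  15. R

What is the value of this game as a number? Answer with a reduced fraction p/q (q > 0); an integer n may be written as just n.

9393/8192

Prefix values for B B R R R B R R B R B B R R R via {L|R} + simplicity:
edge 1 of 15 (B): { 0 | ∅ } → 1
edge 2 of 15 (B): { 0 1 | ∅ } → 2
edge 3 of 15 (R): { 0 1 | 2 } → 3/2
edge 4 of 15 (R): { 0 1 | 3/2 2 } → 5/4
edge 5 of 15 (R): { 0 1 | 5/4 3/2 2 } → 9/8
edge 6 of 15 (B): { 0 1 9/8 | 5/4 3/2 2 } → 19/16
edge 7 of 15 (R): { 0 1 9/8 | 19/16 5/4 3/2 2 } → 37/32
edge 8 of 15 (R): { 0 1 9/8 | 37/32 19/16 5/4 3/2 2 } → 73/64
edge 9 of 15 (B): { 0 1 9/8 73/64 | 37/32 19/16 5/4 3/2 2 } → 147/128
edge 10 of 15 (R): { 0 1 9/8 73/64 | 147/128 37/32 19/16 5/4 3/2 2 } → 293/256
edge 11 of 15 (B): { 0 1 9/8 73/64 293/256 | 147/128 37/32 19/16 5/4 3/2 2 } → 587/512
edge 12 of 15 (B): { 0 1 9/8 73/64 293/256 587/512 | 147/128 37/32 19/16 5/4 3/2 2 } → 1175/1024
edge 13 of 15 (R): { 0 1 9/8 73/64 293/256 587/512 | 1175/1024 147/128 37/32 19/16 5/4 3/2 2 } → 2349/2048
edge 14 of 15 (R): { 0 1 9/8 73/64 293/256 587/512 | 2349/2048 1175/1024 147/128 37/32 19/16 5/4 3/2 2 } → 4697/4096
edge 15 of 15 (R): { 0 1 9/8 73/64 293/256 587/512 | 4697/4096 2349/2048 1175/1024 147/128 37/32 19/16 5/4 3/2 2 } → 9393/8192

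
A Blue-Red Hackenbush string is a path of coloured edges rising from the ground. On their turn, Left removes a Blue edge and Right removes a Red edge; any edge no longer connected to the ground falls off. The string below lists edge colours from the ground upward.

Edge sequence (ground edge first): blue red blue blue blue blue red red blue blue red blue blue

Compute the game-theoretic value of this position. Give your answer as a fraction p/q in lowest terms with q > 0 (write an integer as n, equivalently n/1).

3895/4096

Recurse on prefixes of the 13-edge string blue red blue blue blue blue red red blue blue red blue blue:
step 1: add blue to get b; options L={ 0 } R={ none } = 1
step 2: add red to get br; options L={ 0 } R={ 1 } = 1/2
step 3: add blue to get brb; options L={ 0; 1/2 } R={ 1 } = 3/4
step 4: add blue to get brbb; options L={ 0; 1/2; 3/4 } R={ 1 } = 7/8
step 5: add blue to get brbbb; options L={ 0; 1/2; 3/4; 7/8 } R={ 1 } = 15/16
step 6: add blue to get brbbbb; options L={ 0; 1/2; 3/4; 7/8; 15/16 } R={ 1 } = 31/32
step 7: add red to get brbbbbr; options L={ 0; 1/2; 3/4; 7/8; 15/16 } R={ 31/32; 1 } = 61/64
step 8: add red to get brbbbbrr; options L={ 0; 1/2; 3/4; 7/8; 15/16 } R={ 61/64; 31/32; 1 } = 121/128
step 9: add blue to get brbbbbrrb; options L={ 0; 1/2; 3/4; 7/8; 15/16; 121/128 } R={ 61/64; 31/32; 1 } = 243/256
step 10: add blue to get brbbbbrrbb; options L={ 0; 1/2; 3/4; 7/8; 15/16; 121/128; 243/256 } R={ 61/64; 31/32; 1 } = 487/512
step 11: add red to get brbbbbrrbbr; options L={ 0; 1/2; 3/4; 7/8; 15/16; 121/128; 243/256 } R={ 487/512; 61/64; 31/32; 1 } = 973/1024
step 12: add blue to get brbbbbrrbbrb; options L={ 0; 1/2; 3/4; 7/8; 15/16; 121/128; 243/256; 973/1024 } R={ 487/512; 61/64; 31/32; 1 } = 1947/2048
step 13: add blue to get brbbbbrrbbrbb; options L={ 0; 1/2; 3/4; 7/8; 15/16; 121/128; 243/256; 973/1024; 1947/2048 } R={ 487/512; 61/64; 31/32; 1 } = 3895/4096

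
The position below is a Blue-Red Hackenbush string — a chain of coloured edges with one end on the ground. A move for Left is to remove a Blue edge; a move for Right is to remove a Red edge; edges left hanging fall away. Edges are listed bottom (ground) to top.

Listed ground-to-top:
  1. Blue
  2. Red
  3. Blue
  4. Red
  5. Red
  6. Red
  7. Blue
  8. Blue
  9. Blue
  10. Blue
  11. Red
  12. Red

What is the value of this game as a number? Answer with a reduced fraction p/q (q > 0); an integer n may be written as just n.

1145/2048

Prefix values for Blue Red Blue Red Red Red Blue Blue Blue Blue Red Red via {L|R} + simplicity:
edge 1 of 12 (Blue): { 0 | ∅ } — 1
edge 2 of 12 (Red): { 0 | 1 } — 1/2
edge 3 of 12 (Blue): { 0, 1/2 | 1 } — 3/4
edge 4 of 12 (Red): { 0, 1/2 | 3/4, 1 } — 5/8
edge 5 of 12 (Red): { 0, 1/2 | 5/8, 3/4, 1 } — 9/16
edge 6 of 12 (Red): { 0, 1/2 | 9/16, 5/8, 3/4, 1 } — 17/32
edge 7 of 12 (Blue): { 0, 1/2, 17/32 | 9/16, 5/8, 3/4, 1 } — 35/64
edge 8 of 12 (Blue): { 0, 1/2, 17/32, 35/64 | 9/16, 5/8, 3/4, 1 } — 71/128
edge 9 of 12 (Blue): { 0, 1/2, 17/32, 35/64, 71/128 | 9/16, 5/8, 3/4, 1 } — 143/256
edge 10 of 12 (Blue): { 0, 1/2, 17/32, 35/64, 71/128, 143/256 | 9/16, 5/8, 3/4, 1 } — 287/512
edge 11 of 12 (Red): { 0, 1/2, 17/32, 35/64, 71/128, 143/256 | 287/512, 9/16, 5/8, 3/4, 1 } — 573/1024
edge 12 of 12 (Red): { 0, 1/2, 17/32, 35/64, 71/128, 143/256 | 573/1024, 287/512, 9/16, 5/8, 3/4, 1 } — 1145/2048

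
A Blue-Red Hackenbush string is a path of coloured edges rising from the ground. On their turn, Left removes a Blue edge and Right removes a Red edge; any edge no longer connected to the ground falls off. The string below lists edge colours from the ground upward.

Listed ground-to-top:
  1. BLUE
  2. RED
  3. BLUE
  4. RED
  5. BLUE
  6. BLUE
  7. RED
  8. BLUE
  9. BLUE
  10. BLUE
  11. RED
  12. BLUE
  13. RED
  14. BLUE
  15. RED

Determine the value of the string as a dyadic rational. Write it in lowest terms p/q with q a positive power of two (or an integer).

11733/16384

Build v(s[:k]) for k = 1..15, string s = BLUE RED BLUE RED BLUE BLUE RED BLUE BLUE BLUE RED BLUE RED BLUE RED.
edge 1 of 15 (BLUE): { 0 | (no moves) } = 1
edge 2 of 15 (RED): { 0 | 1 } = 1/2
edge 3 of 15 (BLUE): { 0,1/2 | 1 } = 3/4
edge 4 of 15 (RED): { 0,1/2 | 3/4,1 } = 5/8
edge 5 of 15 (BLUE): { 0,1/2,5/8 | 3/4,1 } = 11/16
edge 6 of 15 (BLUE): { 0,1/2,5/8,11/16 | 3/4,1 } = 23/32
edge 7 of 15 (RED): { 0,1/2,5/8,11/16 | 23/32,3/4,1 } = 45/64
edge 8 of 15 (BLUE): { 0,1/2,5/8,11/16,45/64 | 23/32,3/4,1 } = 91/128
edge 9 of 15 (BLUE): { 0,1/2,5/8,11/16,45/64,91/128 | 23/32,3/4,1 } = 183/256
edge 10 of 15 (BLUE): { 0,1/2,5/8,11/16,45/64,91/128,183/256 | 23/32,3/4,1 } = 367/512
edge 11 of 15 (RED): { 0,1/2,5/8,11/16,45/64,91/128,183/256 | 367/512,23/32,3/4,1 } = 733/1024
edge 12 of 15 (BLUE): { 0,1/2,5/8,11/16,45/64,91/128,183/256,733/1024 | 367/512,23/32,3/4,1 } = 1467/2048
edge 13 of 15 (RED): { 0,1/2,5/8,11/16,45/64,91/128,183/256,733/1024 | 1467/2048,367/512,23/32,3/4,1 } = 2933/4096
edge 14 of 15 (BLUE): { 0,1/2,5/8,11/16,45/64,91/128,183/256,733/1024,2933/4096 | 1467/2048,367/512,23/32,3/4,1 } = 5867/8192
edge 15 of 15 (RED): { 0,1/2,5/8,11/16,45/64,91/128,183/256,733/1024,2933/4096 | 5867/8192,1467/2048,367/512,23/32,3/4,1 } = 11733/16384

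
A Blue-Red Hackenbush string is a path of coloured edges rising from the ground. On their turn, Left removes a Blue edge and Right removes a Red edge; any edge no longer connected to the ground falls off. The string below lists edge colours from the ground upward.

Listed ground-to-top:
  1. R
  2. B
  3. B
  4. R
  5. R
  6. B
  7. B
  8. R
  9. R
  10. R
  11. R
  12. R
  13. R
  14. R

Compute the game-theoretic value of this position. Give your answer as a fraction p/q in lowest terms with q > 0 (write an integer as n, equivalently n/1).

1 of 14 · R · max L −∞ · min R 0 so -1
2 of 14 · RB · max L -1 · min R 0 so -1/2
3 of 14 · RBB · max L -1/2 · min R 0 so -1/4
4 of 14 · RBBR · max L -1/2 · min R -1/4 so -3/8
5 of 14 · RBBRR · max L -1/2 · min R -3/8 so -7/16
6 of 14 · RBBRRB · max L -7/16 · min R -3/8 so -13/32
7 of 14 · RBBRRBB · max L -13/32 · min R -3/8 so -25/64
8 of 14 · RBBRRBBR · max L -13/32 · min R -25/64 so -51/128
9 of 14 · RBBRRBBRR · max L -13/32 · min R -51/128 so -103/256
10 of 14 · RBBRRBBRRR · max L -13/32 · min R -103/256 so -207/512
11 of 14 · RBBRRBBRRRR · max L -13/32 · min R -207/512 so -415/1024
12 of 14 · RBBRRBBRRRRR · max L -13/32 · min R -415/1024 so -831/2048
13 of 14 · RBBRRBBRRRRRR · max L -13/32 · min R -831/2048 so -1663/4096
14 of 14 · RBBRRBBRRRRRRR · max L -13/32 · min R -1663/4096 so -3327/8192

-3327/8192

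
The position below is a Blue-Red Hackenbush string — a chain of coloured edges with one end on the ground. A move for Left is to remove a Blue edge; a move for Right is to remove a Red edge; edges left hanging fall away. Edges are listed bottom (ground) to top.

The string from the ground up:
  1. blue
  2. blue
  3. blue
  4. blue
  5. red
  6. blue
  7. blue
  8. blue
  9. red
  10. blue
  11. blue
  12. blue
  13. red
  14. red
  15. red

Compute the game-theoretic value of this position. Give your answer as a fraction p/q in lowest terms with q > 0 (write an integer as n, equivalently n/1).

Recurse on prefixes of the 15-edge string blue blue blue blue red blue blue blue red blue blue blue red red red:
v_1 [b]  L=[0]  R=[∅]  ⇒ 1
v_2 [bb]  L=[0, 1]  R=[∅]  ⇒ 2
v_3 [bbb]  L=[0, 1, 2]  R=[∅]  ⇒ 3
v_4 [bbbb]  L=[0, 1, 2, 3]  R=[∅]  ⇒ 4
v_5 [bbbbr]  L=[0, 1, 2, 3]  R=[4]  ⇒ 7/2
v_6 [bbbbrb]  L=[0, 1, 2, 3, 7/2]  R=[4]  ⇒ 15/4
v_7 [bbbbrbb]  L=[0, 1, 2, 3, 7/2, 15/4]  R=[4]  ⇒ 31/8
v_8 [bbbbrbbb]  L=[0, 1, 2, 3, 7/2, 15/4, 31/8]  R=[4]  ⇒ 63/16
v_9 [bbbbrbbbr]  L=[0, 1, 2, 3, 7/2, 15/4, 31/8]  R=[63/16, 4]  ⇒ 125/32
v_10 [bbbbrbbbrb]  L=[0, 1, 2, 3, 7/2, 15/4, 31/8, 125/32]  R=[63/16, 4]  ⇒ 251/64
v_11 [bbbbrbbbrbb]  L=[0, 1, 2, 3, 7/2, 15/4, 31/8, 125/32, 251/64]  R=[63/16, 4]  ⇒ 503/128
v_12 [bbbbrbbbrbbb]  L=[0, 1, 2, 3, 7/2, 15/4, 31/8, 125/32, 251/64, 503/128]  R=[63/16, 4]  ⇒ 1007/256
v_13 [bbbbrbbbrbbbr]  L=[0, 1, 2, 3, 7/2, 15/4, 31/8, 125/32, 251/64, 503/128]  R=[1007/256, 63/16, 4]  ⇒ 2013/512
v_14 [bbbbrbbbrbbbrr]  L=[0, 1, 2, 3, 7/2, 15/4, 31/8, 125/32, 251/64, 503/128]  R=[2013/512, 1007/256, 63/16, 4]  ⇒ 4025/1024
v_15 [bbbbrbbbrbbbrrr]  L=[0, 1, 2, 3, 7/2, 15/4, 31/8, 125/32, 251/64, 503/128]  R=[4025/1024, 2013/512, 1007/256, 63/16, 4]  ⇒ 8049/2048

8049/2048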